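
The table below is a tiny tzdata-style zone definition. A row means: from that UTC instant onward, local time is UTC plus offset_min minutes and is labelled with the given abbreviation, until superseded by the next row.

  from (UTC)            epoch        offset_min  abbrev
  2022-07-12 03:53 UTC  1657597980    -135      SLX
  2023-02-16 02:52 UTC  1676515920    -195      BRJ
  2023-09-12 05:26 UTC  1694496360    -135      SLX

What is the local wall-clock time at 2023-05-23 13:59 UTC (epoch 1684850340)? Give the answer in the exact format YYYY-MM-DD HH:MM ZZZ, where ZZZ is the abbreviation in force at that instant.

2023-05-23 10:44 BRJ

Query: 2023-05-23 13:59 UTC
Rule 2/3 (BRJ, -03:15): 2023-02-16 02:52 UTC ≤ query < 2023-09-12 05:26 UTC
13·60 + 59 - 195 = 644 min
644 = 0·1440 + 644; 644 = 10·60 + 44 → 10:44, same day
→ 2023-05-23 10:44 BRJ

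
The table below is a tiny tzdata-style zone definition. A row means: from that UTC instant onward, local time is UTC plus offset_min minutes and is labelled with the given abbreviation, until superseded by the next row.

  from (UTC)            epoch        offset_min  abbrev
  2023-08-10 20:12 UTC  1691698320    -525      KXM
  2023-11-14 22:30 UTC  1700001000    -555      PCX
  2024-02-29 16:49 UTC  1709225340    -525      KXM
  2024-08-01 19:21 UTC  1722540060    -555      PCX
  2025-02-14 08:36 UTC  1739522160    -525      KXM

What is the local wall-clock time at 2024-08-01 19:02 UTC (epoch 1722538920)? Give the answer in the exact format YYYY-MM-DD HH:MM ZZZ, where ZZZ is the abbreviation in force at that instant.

Query: 2024-08-01 19:02 UTC
Rule 3/5 (KXM, -08:45): 2024-02-29 16:49 UTC ≤ query < 2024-08-01 19:21 UTC
19·60 + 2 - 525 = 617 min
617 = 0·1440 + 617; 617 = 10·60 + 17 → 10:17, same day
→ 2024-08-01 10:17 KXM

2024-08-01 10:17 KXM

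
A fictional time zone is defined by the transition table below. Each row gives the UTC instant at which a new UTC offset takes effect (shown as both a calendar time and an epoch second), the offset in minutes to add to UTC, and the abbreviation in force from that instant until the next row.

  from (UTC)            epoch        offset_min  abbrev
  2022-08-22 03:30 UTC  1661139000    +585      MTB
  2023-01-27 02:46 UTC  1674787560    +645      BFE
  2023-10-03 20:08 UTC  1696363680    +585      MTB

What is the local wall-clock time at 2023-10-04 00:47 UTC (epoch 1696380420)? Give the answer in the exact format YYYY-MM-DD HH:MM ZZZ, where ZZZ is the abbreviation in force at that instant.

2023-10-04 10:32 MTB

Query: 2023-10-04 00:47 UTC
Rule 3/3 (MTB, +09:45): 2023-10-03 20:08 UTC ≤ query < +∞
0·60 + 47 + 585 = 632 min
632 = 0·1440 + 632; 632 = 10·60 + 32 → 10:32, same day
→ 2023-10-04 10:32 MTB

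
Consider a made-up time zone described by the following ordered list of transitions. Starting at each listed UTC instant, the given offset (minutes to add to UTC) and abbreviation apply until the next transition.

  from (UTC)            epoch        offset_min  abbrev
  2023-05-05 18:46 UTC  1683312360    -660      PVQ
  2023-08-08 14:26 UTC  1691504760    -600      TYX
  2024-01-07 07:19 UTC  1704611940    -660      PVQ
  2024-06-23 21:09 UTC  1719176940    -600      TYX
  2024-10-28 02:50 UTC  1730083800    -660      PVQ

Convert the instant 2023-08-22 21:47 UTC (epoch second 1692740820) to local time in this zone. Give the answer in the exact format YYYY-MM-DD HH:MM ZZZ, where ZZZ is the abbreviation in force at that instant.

2023-08-22 11:47 TYX

Query: 2023-08-22 21:47 UTC
Rule 2/5 (TYX, -10:00): 2023-08-08 14:26 UTC ≤ query < 2024-01-07 07:19 UTC
21·60 + 47 - 600 = 707 min
707 = 0·1440 + 707; 707 = 11·60 + 47 → 11:47, same day
→ 2023-08-22 11:47 TYX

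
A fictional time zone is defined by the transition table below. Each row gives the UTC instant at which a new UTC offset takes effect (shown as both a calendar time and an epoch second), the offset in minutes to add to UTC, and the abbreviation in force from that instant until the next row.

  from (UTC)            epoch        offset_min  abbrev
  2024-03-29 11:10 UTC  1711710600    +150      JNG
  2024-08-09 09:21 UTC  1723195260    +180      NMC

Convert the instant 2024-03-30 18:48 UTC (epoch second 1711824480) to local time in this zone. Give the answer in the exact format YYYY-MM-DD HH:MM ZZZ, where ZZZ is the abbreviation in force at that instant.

2024-03-30 21:18 JNG

Query: 2024-03-30 18:48 UTC
Rule 1/2 (JNG, +02:30): 2024-03-29 11:10 UTC ≤ query < 2024-08-09 09:21 UTC
18·60 + 48 + 150 = 1278 min
1278 = 0·1440 + 1278; 1278 = 21·60 + 18 → 21:18, same day
→ 2024-03-30 21:18 JNG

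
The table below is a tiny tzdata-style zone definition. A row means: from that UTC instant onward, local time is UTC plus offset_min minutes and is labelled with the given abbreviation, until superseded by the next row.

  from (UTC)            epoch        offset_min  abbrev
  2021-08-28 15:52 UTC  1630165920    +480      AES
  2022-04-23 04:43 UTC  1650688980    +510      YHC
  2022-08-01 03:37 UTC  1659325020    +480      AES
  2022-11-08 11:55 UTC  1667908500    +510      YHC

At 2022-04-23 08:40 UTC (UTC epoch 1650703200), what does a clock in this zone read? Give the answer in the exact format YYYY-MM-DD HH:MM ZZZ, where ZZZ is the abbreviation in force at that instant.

Query: 2022-04-23 08:40 UTC
Rule 2/4 (YHC, +08:30): 2022-04-23 04:43 UTC ≤ query < 2022-08-01 03:37 UTC
8·60 + 40 + 510 = 1030 min
1030 = 0·1440 + 1030; 1030 = 17·60 + 10 → 17:10, same day
→ 2022-04-23 17:10 YHC

2022-04-23 17:10 YHC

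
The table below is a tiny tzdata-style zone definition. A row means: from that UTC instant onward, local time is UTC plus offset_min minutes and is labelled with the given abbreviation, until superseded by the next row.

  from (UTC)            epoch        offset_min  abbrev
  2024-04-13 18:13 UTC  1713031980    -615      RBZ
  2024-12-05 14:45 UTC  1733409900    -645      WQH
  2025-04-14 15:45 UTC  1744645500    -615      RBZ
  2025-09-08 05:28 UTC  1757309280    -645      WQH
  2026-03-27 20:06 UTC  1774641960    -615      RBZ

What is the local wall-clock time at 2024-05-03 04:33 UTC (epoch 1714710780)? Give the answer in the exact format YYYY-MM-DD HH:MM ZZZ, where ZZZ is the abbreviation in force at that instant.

Query: 2024-05-03 04:33 UTC
Rule 1/5 (RBZ, -10:15): 2024-04-13 18:13 UTC ≤ query < 2024-12-05 14:45 UTC
4·60 + 33 - 615 = -342 min
-342 = -1·1440 + 1098; 1098 = 18·60 + 18 → 18:18, 2024-05-03 - 1 day = 2024-05-02
→ 2024-05-02 18:18 RBZ

2024-05-02 18:18 RBZ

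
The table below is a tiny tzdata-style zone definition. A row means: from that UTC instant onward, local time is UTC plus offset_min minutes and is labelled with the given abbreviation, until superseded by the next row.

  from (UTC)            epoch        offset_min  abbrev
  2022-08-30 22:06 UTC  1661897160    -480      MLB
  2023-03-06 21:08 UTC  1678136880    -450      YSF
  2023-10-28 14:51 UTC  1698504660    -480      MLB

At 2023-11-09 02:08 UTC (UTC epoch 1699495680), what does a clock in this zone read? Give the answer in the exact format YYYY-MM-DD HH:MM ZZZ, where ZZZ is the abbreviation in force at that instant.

Query: 2023-11-09 02:08 UTC
Rule 3/3 (MLB, -08:00): 2023-10-28 14:51 UTC ≤ query < +∞
2·60 + 8 - 480 = -352 min
-352 = -1·1440 + 1088; 1088 = 18·60 + 8 → 18:08, 2023-11-09 - 1 day = 2023-11-08
→ 2023-11-08 18:08 MLB

2023-11-08 18:08 MLB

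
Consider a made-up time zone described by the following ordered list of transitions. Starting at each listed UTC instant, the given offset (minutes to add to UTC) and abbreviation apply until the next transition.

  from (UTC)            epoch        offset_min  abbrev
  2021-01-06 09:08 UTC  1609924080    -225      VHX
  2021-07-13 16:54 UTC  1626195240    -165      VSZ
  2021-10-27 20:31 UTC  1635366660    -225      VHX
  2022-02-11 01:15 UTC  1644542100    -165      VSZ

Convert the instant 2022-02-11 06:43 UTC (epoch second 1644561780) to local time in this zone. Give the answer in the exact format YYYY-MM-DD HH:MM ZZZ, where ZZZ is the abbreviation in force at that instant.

Query: 2022-02-11 06:43 UTC
Rule 4/4 (VSZ, -02:45): 2022-02-11 01:15 UTC ≤ query < +∞
6·60 + 43 - 165 = 238 min
238 = 0·1440 + 238; 238 = 3·60 + 58 → 03:58, same day
→ 2022-02-11 03:58 VSZ

2022-02-11 03:58 VSZ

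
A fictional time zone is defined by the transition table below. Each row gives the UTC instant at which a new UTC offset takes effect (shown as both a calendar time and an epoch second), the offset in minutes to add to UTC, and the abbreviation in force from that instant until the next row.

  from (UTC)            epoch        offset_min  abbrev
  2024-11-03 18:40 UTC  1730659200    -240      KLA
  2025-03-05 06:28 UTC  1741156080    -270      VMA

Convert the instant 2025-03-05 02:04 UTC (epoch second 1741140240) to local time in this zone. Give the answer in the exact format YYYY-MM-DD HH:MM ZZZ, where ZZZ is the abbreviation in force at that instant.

2025-03-04 22:04 KLA

Query: 2025-03-05 02:04 UTC
Rule 1/2 (KLA, -04:00): 2024-11-03 18:40 UTC ≤ query < 2025-03-05 06:28 UTC
2·60 + 4 - 240 = -116 min
-116 = -1·1440 + 1324; 1324 = 22·60 + 4 → 22:04, 2025-03-05 - 1 day = 2025-03-04
→ 2025-03-04 22:04 KLA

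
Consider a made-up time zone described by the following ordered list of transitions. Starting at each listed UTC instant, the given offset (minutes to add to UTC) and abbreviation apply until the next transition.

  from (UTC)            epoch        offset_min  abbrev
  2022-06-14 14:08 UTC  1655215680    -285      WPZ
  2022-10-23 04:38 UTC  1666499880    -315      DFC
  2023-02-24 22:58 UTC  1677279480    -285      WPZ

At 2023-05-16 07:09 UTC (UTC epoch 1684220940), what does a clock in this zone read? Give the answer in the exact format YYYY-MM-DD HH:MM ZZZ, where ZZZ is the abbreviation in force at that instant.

Query: 2023-05-16 07:09 UTC
Rule 3/3 (WPZ, -04:45): 2023-02-24 22:58 UTC ≤ query < +∞
7·60 + 9 - 285 = 144 min
144 = 0·1440 + 144; 144 = 2·60 + 24 → 02:24, same day
→ 2023-05-16 02:24 WPZ

2023-05-16 02:24 WPZ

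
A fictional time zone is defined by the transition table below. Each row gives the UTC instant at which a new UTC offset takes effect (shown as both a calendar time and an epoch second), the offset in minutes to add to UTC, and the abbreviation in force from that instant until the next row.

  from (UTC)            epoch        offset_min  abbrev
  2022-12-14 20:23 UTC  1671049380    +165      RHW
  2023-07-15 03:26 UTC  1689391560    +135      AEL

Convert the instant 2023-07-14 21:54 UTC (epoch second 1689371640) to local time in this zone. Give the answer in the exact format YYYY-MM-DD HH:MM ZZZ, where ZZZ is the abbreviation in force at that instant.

Query: 2023-07-14 21:54 UTC
Rule 1/2 (RHW, +02:45): 2022-12-14 20:23 UTC ≤ query < 2023-07-15 03:26 UTC
21·60 + 54 + 165 = 1479 min
1479 = 1·1440 + 39; 39 = 0·60 + 39 → 00:39, 2023-07-14 + 1 day = 2023-07-15
→ 2023-07-15 00:39 RHW

2023-07-15 00:39 RHW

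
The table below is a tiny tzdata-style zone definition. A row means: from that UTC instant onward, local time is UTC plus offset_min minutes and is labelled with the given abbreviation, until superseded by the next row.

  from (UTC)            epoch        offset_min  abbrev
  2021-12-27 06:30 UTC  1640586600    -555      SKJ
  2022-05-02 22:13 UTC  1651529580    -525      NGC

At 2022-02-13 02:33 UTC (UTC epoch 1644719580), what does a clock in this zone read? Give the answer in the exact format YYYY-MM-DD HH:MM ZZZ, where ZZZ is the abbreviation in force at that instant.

Query: 2022-02-13 02:33 UTC
Rule 1/2 (SKJ, -09:15): 2021-12-27 06:30 UTC ≤ query < 2022-05-02 22:13 UTC
2·60 + 33 - 555 = -402 min
-402 = -1·1440 + 1038; 1038 = 17·60 + 18 → 17:18, 2022-02-13 - 1 day = 2022-02-12
→ 2022-02-12 17:18 SKJ

2022-02-12 17:18 SKJ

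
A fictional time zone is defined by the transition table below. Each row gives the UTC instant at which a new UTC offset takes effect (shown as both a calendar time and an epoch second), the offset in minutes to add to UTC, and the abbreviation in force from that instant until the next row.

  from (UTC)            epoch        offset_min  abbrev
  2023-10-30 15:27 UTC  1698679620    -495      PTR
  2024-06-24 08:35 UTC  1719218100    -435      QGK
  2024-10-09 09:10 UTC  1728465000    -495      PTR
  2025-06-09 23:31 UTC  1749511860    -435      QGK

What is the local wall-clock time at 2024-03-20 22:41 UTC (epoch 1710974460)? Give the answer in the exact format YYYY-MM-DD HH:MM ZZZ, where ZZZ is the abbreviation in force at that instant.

Query: 2024-03-20 22:41 UTC
Rule 1/4 (PTR, -08:15): 2023-10-30 15:27 UTC ≤ query < 2024-06-24 08:35 UTC
22·60 + 41 - 495 = 866 min
866 = 0·1440 + 866; 866 = 14·60 + 26 → 14:26, same day
→ 2024-03-20 14:26 PTR

2024-03-20 14:26 PTR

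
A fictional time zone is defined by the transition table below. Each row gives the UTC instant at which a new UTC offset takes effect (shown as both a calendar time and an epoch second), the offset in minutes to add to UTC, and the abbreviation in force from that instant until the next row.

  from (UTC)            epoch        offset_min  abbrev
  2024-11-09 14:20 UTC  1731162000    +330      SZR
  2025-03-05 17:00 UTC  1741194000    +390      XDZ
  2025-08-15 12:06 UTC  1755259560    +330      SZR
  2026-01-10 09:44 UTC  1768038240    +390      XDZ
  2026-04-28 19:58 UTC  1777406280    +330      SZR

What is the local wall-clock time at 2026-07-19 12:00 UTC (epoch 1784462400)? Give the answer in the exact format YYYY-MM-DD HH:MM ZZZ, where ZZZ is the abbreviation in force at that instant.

Query: 2026-07-19 12:00 UTC
Rule 5/5 (SZR, +05:30): 2026-04-28 19:58 UTC ≤ query < +∞
12·60 + 0 + 330 = 1050 min
1050 = 0·1440 + 1050; 1050 = 17·60 + 30 → 17:30, same day
→ 2026-07-19 17:30 SZR

2026-07-19 17:30 SZR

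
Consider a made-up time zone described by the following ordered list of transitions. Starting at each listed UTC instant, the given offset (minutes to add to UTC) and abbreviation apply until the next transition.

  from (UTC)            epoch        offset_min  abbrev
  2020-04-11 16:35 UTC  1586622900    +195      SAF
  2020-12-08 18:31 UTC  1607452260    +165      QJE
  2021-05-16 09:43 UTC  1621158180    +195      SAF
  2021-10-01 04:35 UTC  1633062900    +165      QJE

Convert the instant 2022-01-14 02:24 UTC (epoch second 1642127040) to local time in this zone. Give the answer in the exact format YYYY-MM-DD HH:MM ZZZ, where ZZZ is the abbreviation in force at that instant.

2022-01-14 05:09 QJE

Query: 2022-01-14 02:24 UTC
Rule 4/4 (QJE, +02:45): 2021-10-01 04:35 UTC ≤ query < +∞
2·60 + 24 + 165 = 309 min
309 = 0·1440 + 309; 309 = 5·60 + 9 → 05:09, same day
→ 2022-01-14 05:09 QJE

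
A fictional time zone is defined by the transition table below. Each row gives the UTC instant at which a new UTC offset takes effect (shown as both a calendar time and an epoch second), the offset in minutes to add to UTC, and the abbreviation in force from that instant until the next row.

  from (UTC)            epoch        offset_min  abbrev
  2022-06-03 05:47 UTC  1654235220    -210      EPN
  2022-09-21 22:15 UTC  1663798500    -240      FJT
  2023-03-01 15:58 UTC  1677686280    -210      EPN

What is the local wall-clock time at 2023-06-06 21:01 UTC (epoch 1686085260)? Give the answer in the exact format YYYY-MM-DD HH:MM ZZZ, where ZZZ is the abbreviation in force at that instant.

Query: 2023-06-06 21:01 UTC
Rule 3/3 (EPN, -03:30): 2023-03-01 15:58 UTC ≤ query < +∞
21·60 + 1 - 210 = 1051 min
1051 = 0·1440 + 1051; 1051 = 17·60 + 31 → 17:31, same day
→ 2023-06-06 17:31 EPN

2023-06-06 17:31 EPN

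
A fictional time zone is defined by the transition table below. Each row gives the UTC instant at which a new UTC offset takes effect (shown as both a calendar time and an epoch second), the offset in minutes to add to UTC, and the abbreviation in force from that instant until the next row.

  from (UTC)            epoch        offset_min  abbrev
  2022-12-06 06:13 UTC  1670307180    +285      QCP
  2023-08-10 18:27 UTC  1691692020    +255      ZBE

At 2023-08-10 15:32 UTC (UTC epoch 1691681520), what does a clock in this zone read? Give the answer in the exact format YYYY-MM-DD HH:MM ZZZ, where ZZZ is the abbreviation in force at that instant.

Query: 2023-08-10 15:32 UTC
Rule 1/2 (QCP, +04:45): 2022-12-06 06:13 UTC ≤ query < 2023-08-10 18:27 UTC
15·60 + 32 + 285 = 1217 min
1217 = 0·1440 + 1217; 1217 = 20·60 + 17 → 20:17, same day
→ 2023-08-10 20:17 QCP

2023-08-10 20:17 QCP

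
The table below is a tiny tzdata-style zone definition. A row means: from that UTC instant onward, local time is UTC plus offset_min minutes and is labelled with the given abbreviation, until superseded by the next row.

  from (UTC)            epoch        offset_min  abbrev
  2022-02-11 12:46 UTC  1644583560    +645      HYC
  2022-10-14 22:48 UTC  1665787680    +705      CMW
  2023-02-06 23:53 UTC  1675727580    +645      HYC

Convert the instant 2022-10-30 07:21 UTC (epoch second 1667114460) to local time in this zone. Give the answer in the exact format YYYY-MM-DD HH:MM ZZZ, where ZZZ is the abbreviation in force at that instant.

Query: 2022-10-30 07:21 UTC
Rule 2/3 (CMW, +11:45): 2022-10-14 22:48 UTC ≤ query < 2023-02-06 23:53 UTC
7·60 + 21 + 705 = 1146 min
1146 = 0·1440 + 1146; 1146 = 19·60 + 6 → 19:06, same day
→ 2022-10-30 19:06 CMW

2022-10-30 19:06 CMW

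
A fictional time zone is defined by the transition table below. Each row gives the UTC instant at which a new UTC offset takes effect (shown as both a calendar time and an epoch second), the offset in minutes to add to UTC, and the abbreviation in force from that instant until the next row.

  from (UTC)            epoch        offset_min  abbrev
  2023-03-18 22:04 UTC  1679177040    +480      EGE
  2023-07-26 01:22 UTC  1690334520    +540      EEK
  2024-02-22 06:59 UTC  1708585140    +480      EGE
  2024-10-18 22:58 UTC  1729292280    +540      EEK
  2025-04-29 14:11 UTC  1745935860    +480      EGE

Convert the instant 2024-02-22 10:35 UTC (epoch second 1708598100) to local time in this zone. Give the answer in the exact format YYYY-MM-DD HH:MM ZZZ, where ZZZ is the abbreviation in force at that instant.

2024-02-22 18:35 EGE

Query: 2024-02-22 10:35 UTC
Rule 3/5 (EGE, +08:00): 2024-02-22 06:59 UTC ≤ query < 2024-10-18 22:58 UTC
10·60 + 35 + 480 = 1115 min
1115 = 0·1440 + 1115; 1115 = 18·60 + 35 → 18:35, same day
→ 2024-02-22 18:35 EGE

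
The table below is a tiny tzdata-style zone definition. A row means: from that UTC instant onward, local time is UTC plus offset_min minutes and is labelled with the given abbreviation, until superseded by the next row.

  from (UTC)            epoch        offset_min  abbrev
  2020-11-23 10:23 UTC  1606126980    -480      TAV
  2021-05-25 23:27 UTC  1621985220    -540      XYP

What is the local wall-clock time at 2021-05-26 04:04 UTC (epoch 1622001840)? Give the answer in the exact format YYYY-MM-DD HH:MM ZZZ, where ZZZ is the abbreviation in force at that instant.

2021-05-25 19:04 XYP

Query: 2021-05-26 04:04 UTC
Rule 2/2 (XYP, -09:00): 2021-05-25 23:27 UTC ≤ query < +∞
4·60 + 4 - 540 = -296 min
-296 = -1·1440 + 1144; 1144 = 19·60 + 4 → 19:04, 2021-05-26 - 1 day = 2021-05-25
→ 2021-05-25 19:04 XYP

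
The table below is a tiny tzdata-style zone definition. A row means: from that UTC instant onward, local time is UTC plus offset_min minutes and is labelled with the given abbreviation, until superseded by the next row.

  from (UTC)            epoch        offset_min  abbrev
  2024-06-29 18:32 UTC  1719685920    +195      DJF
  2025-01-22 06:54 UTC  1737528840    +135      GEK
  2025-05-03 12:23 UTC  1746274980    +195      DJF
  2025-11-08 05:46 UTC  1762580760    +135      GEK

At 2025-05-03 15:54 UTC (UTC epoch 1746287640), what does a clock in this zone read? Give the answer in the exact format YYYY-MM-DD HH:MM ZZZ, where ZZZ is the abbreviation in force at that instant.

2025-05-03 19:09 DJF

Query: 2025-05-03 15:54 UTC
Rule 3/4 (DJF, +03:15): 2025-05-03 12:23 UTC ≤ query < 2025-11-08 05:46 UTC
15·60 + 54 + 195 = 1149 min
1149 = 0·1440 + 1149; 1149 = 19·60 + 9 → 19:09, same day
→ 2025-05-03 19:09 DJF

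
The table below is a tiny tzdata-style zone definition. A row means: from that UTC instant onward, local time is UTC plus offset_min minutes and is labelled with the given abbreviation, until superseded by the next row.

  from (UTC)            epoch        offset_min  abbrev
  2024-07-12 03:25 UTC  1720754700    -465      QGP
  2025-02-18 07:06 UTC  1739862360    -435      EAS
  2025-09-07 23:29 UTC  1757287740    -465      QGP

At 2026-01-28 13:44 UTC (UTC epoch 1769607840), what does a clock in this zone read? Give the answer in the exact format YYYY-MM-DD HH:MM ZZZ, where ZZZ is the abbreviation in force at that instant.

Query: 2026-01-28 13:44 UTC
Rule 3/3 (QGP, -07:45): 2025-09-07 23:29 UTC ≤ query < +∞
13·60 + 44 - 465 = 359 min
359 = 0·1440 + 359; 359 = 5·60 + 59 → 05:59, same day
→ 2026-01-28 05:59 QGP

2026-01-28 05:59 QGP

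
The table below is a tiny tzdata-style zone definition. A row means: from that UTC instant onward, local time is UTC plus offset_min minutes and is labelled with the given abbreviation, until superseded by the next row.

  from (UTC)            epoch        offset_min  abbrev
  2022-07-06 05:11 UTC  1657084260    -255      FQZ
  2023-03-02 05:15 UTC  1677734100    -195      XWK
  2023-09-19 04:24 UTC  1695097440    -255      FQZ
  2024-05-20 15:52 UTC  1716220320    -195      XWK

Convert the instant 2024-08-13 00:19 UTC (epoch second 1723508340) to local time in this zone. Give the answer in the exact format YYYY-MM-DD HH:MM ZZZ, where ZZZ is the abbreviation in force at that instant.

Query: 2024-08-13 00:19 UTC
Rule 4/4 (XWK, -03:15): 2024-05-20 15:52 UTC ≤ query < +∞
0·60 + 19 - 195 = -176 min
-176 = -1·1440 + 1264; 1264 = 21·60 + 4 → 21:04, 2024-08-13 - 1 day = 2024-08-12
→ 2024-08-12 21:04 XWK

2024-08-12 21:04 XWK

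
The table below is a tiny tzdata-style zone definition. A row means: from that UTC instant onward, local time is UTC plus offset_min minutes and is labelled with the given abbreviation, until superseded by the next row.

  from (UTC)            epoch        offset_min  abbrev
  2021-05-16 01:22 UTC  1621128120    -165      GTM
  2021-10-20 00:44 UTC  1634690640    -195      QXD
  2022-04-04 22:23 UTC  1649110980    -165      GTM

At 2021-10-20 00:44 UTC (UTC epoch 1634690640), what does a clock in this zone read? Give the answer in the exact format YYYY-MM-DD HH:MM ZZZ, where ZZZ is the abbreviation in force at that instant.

Query: 2021-10-20 00:44 UTC
Rule 2/3 (QXD, -03:15): 2021-10-20 00:44 UTC ≤ query < 2022-04-04 22:23 UTC
0·60 + 44 - 195 = -151 min
-151 = -1·1440 + 1289; 1289 = 21·60 + 29 → 21:29, 2021-10-20 - 1 day = 2021-10-19
→ 2021-10-19 21:29 QXD

2021-10-19 21:29 QXD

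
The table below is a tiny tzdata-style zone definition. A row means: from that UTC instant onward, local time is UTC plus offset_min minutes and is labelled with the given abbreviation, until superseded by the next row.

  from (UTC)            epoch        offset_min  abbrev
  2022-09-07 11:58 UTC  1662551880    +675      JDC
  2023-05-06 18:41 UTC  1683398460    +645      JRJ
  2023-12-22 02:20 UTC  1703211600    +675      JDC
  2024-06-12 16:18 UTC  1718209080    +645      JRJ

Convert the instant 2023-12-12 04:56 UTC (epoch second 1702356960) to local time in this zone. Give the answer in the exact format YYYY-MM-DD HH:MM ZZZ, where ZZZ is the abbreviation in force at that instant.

2023-12-12 15:41 JRJ

Query: 2023-12-12 04:56 UTC
Rule 2/4 (JRJ, +10:45): 2023-05-06 18:41 UTC ≤ query < 2023-12-22 02:20 UTC
4·60 + 56 + 645 = 941 min
941 = 0·1440 + 941; 941 = 15·60 + 41 → 15:41, same day
→ 2023-12-12 15:41 JRJ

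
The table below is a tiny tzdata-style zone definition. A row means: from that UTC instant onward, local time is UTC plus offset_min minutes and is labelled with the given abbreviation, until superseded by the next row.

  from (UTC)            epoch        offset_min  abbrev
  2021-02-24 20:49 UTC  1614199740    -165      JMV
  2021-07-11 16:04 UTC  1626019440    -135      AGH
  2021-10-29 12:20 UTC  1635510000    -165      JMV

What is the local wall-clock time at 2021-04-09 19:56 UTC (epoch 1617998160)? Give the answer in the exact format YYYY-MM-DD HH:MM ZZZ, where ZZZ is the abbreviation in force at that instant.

Query: 2021-04-09 19:56 UTC
Rule 1/3 (JMV, -02:45): 2021-02-24 20:49 UTC ≤ query < 2021-07-11 16:04 UTC
19·60 + 56 - 165 = 1031 min
1031 = 0·1440 + 1031; 1031 = 17·60 + 11 → 17:11, same day
→ 2021-04-09 17:11 JMV

2021-04-09 17:11 JMV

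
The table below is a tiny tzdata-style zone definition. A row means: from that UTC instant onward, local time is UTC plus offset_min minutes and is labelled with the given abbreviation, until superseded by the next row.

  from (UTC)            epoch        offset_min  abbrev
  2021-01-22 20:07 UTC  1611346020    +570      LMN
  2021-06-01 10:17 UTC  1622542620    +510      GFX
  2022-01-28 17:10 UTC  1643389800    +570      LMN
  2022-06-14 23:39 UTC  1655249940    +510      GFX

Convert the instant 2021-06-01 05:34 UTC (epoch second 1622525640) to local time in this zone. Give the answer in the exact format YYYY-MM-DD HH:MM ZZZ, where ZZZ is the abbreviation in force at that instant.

Query: 2021-06-01 05:34 UTC
Rule 1/4 (LMN, +09:30): 2021-01-22 20:07 UTC ≤ query < 2021-06-01 10:17 UTC
5·60 + 34 + 570 = 904 min
904 = 0·1440 + 904; 904 = 15·60 + 4 → 15:04, same day
→ 2021-06-01 15:04 LMN

2021-06-01 15:04 LMN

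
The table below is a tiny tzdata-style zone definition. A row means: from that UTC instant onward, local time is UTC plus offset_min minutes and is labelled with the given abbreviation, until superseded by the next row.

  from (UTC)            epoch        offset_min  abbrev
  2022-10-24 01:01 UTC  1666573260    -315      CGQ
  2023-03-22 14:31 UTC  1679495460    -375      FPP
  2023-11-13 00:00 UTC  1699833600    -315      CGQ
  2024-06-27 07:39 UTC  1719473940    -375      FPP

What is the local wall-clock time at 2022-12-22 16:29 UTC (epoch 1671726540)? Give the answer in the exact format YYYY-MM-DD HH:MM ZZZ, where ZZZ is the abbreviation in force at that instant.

Query: 2022-12-22 16:29 UTC
Rule 1/4 (CGQ, -05:15): 2022-10-24 01:01 UTC ≤ query < 2023-03-22 14:31 UTC
16·60 + 29 - 315 = 674 min
674 = 0·1440 + 674; 674 = 11·60 + 14 → 11:14, same day
→ 2022-12-22 11:14 CGQ

2022-12-22 11:14 CGQ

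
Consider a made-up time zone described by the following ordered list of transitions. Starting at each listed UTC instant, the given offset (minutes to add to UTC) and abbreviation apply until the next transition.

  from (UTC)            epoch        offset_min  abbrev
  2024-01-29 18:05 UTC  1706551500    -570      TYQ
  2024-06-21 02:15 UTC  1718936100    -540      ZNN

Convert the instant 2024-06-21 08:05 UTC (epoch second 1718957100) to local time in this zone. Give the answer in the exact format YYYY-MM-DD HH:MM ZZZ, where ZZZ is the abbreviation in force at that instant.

2024-06-20 23:05 ZNN

Query: 2024-06-21 08:05 UTC
Rule 2/2 (ZNN, -09:00): 2024-06-21 02:15 UTC ≤ query < +∞
8·60 + 5 - 540 = -55 min
-55 = -1·1440 + 1385; 1385 = 23·60 + 5 → 23:05, 2024-06-21 - 1 day = 2024-06-20
→ 2024-06-20 23:05 ZNN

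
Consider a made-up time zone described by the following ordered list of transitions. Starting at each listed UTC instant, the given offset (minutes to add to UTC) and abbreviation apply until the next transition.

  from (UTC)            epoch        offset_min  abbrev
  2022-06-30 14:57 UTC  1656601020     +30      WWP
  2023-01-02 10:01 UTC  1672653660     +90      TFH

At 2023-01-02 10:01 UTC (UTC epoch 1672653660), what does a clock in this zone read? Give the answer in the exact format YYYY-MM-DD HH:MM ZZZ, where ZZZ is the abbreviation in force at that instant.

Query: 2023-01-02 10:01 UTC
Rule 2/2 (TFH, +01:30): 2023-01-02 10:01 UTC ≤ query < +∞
10·60 + 1 + 90 = 691 min
691 = 0·1440 + 691; 691 = 11·60 + 31 → 11:31, same day
→ 2023-01-02 11:31 TFH

2023-01-02 11:31 TFH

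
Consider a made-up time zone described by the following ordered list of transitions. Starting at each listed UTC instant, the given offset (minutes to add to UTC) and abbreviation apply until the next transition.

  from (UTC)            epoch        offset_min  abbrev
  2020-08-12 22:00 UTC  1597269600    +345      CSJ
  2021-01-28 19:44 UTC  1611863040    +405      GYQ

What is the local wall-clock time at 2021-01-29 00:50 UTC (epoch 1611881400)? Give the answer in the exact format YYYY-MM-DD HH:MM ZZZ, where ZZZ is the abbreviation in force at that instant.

2021-01-29 07:35 GYQ

Query: 2021-01-29 00:50 UTC
Rule 2/2 (GYQ, +06:45): 2021-01-28 19:44 UTC ≤ query < +∞
0·60 + 50 + 405 = 455 min
455 = 0·1440 + 455; 455 = 7·60 + 35 → 07:35, same day
→ 2021-01-29 07:35 GYQ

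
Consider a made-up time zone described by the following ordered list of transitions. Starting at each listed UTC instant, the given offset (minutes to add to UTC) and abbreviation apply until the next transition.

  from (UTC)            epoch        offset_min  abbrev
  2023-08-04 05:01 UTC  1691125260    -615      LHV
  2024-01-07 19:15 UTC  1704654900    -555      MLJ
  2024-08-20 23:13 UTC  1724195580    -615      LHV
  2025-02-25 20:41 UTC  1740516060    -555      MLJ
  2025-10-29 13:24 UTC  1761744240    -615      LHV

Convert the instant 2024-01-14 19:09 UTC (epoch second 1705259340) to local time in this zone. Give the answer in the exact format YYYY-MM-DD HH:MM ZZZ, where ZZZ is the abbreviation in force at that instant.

2024-01-14 09:54 MLJ

Query: 2024-01-14 19:09 UTC
Rule 2/5 (MLJ, -09:15): 2024-01-07 19:15 UTC ≤ query < 2024-08-20 23:13 UTC
19·60 + 9 - 555 = 594 min
594 = 0·1440 + 594; 594 = 9·60 + 54 → 09:54, same day
→ 2024-01-14 09:54 MLJ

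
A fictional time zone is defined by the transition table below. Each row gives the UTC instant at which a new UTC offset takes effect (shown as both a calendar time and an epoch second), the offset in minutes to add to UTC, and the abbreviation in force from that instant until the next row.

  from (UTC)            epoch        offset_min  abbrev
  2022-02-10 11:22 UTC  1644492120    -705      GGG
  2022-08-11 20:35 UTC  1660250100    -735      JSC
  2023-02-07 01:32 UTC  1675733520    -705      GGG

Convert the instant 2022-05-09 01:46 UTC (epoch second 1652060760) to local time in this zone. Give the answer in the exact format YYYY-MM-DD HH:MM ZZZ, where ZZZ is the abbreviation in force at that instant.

Query: 2022-05-09 01:46 UTC
Rule 1/3 (GGG, -11:45): 2022-02-10 11:22 UTC ≤ query < 2022-08-11 20:35 UTC
1·60 + 46 - 705 = -599 min
-599 = -1·1440 + 841; 841 = 14·60 + 1 → 14:01, 2022-05-09 - 1 day = 2022-05-08
→ 2022-05-08 14:01 GGG

2022-05-08 14:01 GGG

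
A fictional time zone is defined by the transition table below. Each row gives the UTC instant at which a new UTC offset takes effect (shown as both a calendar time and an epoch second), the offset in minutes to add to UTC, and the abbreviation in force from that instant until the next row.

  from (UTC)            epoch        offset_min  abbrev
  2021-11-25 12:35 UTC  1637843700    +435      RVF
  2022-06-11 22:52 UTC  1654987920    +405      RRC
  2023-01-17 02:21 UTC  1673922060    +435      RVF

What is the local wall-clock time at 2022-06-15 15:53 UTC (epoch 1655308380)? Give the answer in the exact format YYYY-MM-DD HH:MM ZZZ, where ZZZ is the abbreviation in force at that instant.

Query: 2022-06-15 15:53 UTC
Rule 2/3 (RRC, +06:45): 2022-06-11 22:52 UTC ≤ query < 2023-01-17 02:21 UTC
15·60 + 53 + 405 = 1358 min
1358 = 0·1440 + 1358; 1358 = 22·60 + 38 → 22:38, same day
→ 2022-06-15 22:38 RRC

2022-06-15 22:38 RRC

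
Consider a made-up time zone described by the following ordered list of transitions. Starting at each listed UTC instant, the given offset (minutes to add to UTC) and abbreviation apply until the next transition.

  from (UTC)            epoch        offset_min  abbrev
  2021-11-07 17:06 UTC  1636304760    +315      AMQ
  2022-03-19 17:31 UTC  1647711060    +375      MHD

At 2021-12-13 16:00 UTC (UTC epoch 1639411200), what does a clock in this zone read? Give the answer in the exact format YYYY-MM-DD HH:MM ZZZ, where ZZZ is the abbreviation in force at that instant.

2021-12-13 21:15 AMQ

Query: 2021-12-13 16:00 UTC
Rule 1/2 (AMQ, +05:15): 2021-11-07 17:06 UTC ≤ query < 2022-03-19 17:31 UTC
16·60 + 0 + 315 = 1275 min
1275 = 0·1440 + 1275; 1275 = 21·60 + 15 → 21:15, same day
→ 2021-12-13 21:15 AMQ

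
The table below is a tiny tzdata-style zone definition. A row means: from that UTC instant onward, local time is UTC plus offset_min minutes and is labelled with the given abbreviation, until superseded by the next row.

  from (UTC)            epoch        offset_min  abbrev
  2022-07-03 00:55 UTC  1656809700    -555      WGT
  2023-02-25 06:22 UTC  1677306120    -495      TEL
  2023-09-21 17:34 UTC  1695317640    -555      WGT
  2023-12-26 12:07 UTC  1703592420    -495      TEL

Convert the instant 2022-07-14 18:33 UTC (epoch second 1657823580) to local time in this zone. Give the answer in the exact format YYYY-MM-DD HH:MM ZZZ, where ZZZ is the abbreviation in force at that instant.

2022-07-14 09:18 WGT

Query: 2022-07-14 18:33 UTC
Rule 1/4 (WGT, -09:15): 2022-07-03 00:55 UTC ≤ query < 2023-02-25 06:22 UTC
18·60 + 33 - 555 = 558 min
558 = 0·1440 + 558; 558 = 9·60 + 18 → 09:18, same day
→ 2022-07-14 09:18 WGT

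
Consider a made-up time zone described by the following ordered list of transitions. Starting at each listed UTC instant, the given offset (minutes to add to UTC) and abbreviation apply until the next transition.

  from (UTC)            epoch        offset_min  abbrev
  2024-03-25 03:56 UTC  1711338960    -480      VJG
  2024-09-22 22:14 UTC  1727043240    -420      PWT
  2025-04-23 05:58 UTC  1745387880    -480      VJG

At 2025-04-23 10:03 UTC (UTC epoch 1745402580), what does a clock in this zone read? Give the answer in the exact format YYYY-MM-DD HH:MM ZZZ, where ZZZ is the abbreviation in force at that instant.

Query: 2025-04-23 10:03 UTC
Rule 3/3 (VJG, -08:00): 2025-04-23 05:58 UTC ≤ query < +∞
10·60 + 3 - 480 = 123 min
123 = 0·1440 + 123; 123 = 2·60 + 3 → 02:03, same day
→ 2025-04-23 02:03 VJG

2025-04-23 02:03 VJG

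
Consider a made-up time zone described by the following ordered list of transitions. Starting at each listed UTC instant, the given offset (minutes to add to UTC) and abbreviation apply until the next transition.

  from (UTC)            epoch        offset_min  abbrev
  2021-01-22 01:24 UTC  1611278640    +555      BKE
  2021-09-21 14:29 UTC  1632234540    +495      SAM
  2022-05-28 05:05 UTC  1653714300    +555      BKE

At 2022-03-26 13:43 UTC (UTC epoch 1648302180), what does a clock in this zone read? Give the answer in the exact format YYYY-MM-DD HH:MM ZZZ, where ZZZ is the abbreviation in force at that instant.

2022-03-26 21:58 SAM

Query: 2022-03-26 13:43 UTC
Rule 2/3 (SAM, +08:15): 2021-09-21 14:29 UTC ≤ query < 2022-05-28 05:05 UTC
13·60 + 43 + 495 = 1318 min
1318 = 0·1440 + 1318; 1318 = 21·60 + 58 → 21:58, same day
→ 2022-03-26 21:58 SAM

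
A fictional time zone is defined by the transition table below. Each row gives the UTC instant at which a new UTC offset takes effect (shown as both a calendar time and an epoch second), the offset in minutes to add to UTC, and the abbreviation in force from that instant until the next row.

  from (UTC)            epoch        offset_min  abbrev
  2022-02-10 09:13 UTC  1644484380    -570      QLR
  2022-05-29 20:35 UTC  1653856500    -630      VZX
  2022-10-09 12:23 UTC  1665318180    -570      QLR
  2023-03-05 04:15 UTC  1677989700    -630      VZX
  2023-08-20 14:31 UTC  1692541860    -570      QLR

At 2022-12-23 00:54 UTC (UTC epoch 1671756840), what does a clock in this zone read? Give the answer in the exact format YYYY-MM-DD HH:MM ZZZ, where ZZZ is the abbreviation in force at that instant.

2022-12-22 15:24 QLR

Query: 2022-12-23 00:54 UTC
Rule 3/5 (QLR, -09:30): 2022-10-09 12:23 UTC ≤ query < 2023-03-05 04:15 UTC
0·60 + 54 - 570 = -516 min
-516 = -1·1440 + 924; 924 = 15·60 + 24 → 15:24, 2022-12-23 - 1 day = 2022-12-22
→ 2022-12-22 15:24 QLR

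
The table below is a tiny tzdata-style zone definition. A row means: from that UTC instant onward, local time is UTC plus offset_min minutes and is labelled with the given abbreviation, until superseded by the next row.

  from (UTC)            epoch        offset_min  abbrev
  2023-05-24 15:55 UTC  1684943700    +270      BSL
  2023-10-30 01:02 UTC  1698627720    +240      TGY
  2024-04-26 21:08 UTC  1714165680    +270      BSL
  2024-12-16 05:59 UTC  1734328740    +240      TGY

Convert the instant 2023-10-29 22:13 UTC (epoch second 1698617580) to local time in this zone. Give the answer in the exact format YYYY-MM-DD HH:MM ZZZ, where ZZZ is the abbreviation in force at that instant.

Query: 2023-10-29 22:13 UTC
Rule 1/4 (BSL, +04:30): 2023-05-24 15:55 UTC ≤ query < 2023-10-30 01:02 UTC
22·60 + 13 + 270 = 1603 min
1603 = 1·1440 + 163; 163 = 2·60 + 43 → 02:43, 2023-10-29 + 1 day = 2023-10-30
→ 2023-10-30 02:43 BSL

2023-10-30 02:43 BSL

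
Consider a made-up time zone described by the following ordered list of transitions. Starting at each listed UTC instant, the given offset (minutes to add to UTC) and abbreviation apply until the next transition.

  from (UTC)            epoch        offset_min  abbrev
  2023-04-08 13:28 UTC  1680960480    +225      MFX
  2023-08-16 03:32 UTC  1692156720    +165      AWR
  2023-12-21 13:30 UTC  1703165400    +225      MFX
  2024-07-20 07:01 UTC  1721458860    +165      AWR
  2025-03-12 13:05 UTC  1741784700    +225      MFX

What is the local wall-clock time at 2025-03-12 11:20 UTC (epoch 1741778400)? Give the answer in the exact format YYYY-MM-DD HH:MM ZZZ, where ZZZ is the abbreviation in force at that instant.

Query: 2025-03-12 11:20 UTC
Rule 4/5 (AWR, +02:45): 2024-07-20 07:01 UTC ≤ query < 2025-03-12 13:05 UTC
11·60 + 20 + 165 = 845 min
845 = 0·1440 + 845; 845 = 14·60 + 5 → 14:05, same day
→ 2025-03-12 14:05 AWR

2025-03-12 14:05 AWR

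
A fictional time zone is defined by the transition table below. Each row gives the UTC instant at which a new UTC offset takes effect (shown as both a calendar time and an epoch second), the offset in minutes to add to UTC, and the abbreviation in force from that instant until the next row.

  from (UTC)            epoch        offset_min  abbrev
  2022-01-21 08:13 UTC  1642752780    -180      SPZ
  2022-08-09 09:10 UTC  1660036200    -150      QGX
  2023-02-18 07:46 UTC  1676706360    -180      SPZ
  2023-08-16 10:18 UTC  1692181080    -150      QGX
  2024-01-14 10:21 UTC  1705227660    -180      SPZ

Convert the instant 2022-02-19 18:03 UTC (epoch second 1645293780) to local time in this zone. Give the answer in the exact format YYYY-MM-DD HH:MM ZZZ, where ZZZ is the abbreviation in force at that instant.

Query: 2022-02-19 18:03 UTC
Rule 1/5 (SPZ, -03:00): 2022-01-21 08:13 UTC ≤ query < 2022-08-09 09:10 UTC
18·60 + 3 - 180 = 903 min
903 = 0·1440 + 903; 903 = 15·60 + 3 → 15:03, same day
→ 2022-02-19 15:03 SPZ

2022-02-19 15:03 SPZ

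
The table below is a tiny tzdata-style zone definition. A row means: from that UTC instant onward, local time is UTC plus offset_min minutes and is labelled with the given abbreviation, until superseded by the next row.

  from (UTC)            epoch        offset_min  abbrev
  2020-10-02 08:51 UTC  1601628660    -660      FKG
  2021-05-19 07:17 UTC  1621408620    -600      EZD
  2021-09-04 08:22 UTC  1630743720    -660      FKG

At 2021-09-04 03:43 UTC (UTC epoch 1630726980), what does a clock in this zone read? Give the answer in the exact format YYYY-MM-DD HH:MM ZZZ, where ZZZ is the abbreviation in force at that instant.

Query: 2021-09-04 03:43 UTC
Rule 2/3 (EZD, -10:00): 2021-05-19 07:17 UTC ≤ query < 2021-09-04 08:22 UTC
3·60 + 43 - 600 = -377 min
-377 = -1·1440 + 1063; 1063 = 17·60 + 43 → 17:43, 2021-09-04 - 1 day = 2021-09-03
→ 2021-09-03 17:43 EZD

2021-09-03 17:43 EZD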